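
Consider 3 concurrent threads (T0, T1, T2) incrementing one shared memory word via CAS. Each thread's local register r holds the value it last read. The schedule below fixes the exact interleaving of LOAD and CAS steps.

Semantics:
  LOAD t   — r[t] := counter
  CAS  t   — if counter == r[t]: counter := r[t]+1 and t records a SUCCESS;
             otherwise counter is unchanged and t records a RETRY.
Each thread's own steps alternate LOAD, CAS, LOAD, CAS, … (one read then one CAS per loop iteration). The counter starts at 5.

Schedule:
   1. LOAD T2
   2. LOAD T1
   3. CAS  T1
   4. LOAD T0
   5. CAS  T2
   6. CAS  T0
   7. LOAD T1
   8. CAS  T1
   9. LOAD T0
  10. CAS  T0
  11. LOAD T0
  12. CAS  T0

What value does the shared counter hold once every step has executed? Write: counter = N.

#1 T2 reads 5
#2 T1 reads 5
#3 T1 CAS(5→6) writes; counter now 6
#4 T0 reads 6
#5 T2 CAS(5→6) fails; counter now 6
#6 T0 CAS(6→7) writes; counter now 7
#7 T1 reads 7
#8 T1 CAS(7→8) writes; counter now 8
#9 T0 reads 8
#10 T0 CAS(8→9) writes; counter now 9
#11 T0 reads 9
#12 T0 CAS(9→10) writes; counter now 10

counter = 10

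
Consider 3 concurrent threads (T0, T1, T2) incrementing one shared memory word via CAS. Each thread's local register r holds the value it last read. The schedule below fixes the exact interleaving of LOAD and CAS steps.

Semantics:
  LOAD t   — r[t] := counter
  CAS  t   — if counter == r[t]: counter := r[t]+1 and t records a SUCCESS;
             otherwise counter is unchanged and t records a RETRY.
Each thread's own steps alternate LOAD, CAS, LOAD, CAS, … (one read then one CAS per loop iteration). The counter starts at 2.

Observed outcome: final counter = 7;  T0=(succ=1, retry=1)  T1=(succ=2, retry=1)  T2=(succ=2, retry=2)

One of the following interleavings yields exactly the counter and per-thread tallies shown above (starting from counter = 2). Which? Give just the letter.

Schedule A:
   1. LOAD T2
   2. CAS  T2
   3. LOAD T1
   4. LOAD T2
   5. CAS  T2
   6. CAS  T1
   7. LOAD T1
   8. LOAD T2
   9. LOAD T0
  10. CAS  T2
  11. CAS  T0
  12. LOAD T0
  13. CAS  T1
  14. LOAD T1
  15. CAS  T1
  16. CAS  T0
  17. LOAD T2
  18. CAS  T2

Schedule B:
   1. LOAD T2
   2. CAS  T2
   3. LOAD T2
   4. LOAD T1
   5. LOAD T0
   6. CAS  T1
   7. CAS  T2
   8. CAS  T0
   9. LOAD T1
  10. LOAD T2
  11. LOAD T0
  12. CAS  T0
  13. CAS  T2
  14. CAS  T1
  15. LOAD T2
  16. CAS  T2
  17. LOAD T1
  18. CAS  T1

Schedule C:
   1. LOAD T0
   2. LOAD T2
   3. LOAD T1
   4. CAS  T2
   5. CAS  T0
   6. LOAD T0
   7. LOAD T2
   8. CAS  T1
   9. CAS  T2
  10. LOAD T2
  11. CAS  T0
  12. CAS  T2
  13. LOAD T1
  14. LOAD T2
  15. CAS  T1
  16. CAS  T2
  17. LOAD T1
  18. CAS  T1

Tracing schedule B:
step 1: T2 LOAD ⇒ load; ctr=2 reg=2
step 2: T2 CAS ⇒ ok; ctr=3 reg=2
step 3: T2 LOAD ⇒ load; ctr=3 reg=3
step 4: T1 LOAD ⇒ load; ctr=3 reg=3
step 5: T0 LOAD ⇒ load; ctr=3 reg=3
step 6: T1 CAS ⇒ ok; ctr=4 reg=3
step 7: T2 CAS ⇒ retry; ctr=4 reg=3
step 8: T0 CAS ⇒ retry; ctr=4 reg=3
step 9: T1 LOAD ⇒ load; ctr=4 reg=4
step 10: T2 LOAD ⇒ load; ctr=4 reg=4
step 11: T0 LOAD ⇒ load; ctr=4 reg=4
step 12: T0 CAS ⇒ ok; ctr=5 reg=4
step 13: T2 CAS ⇒ retry; ctr=5 reg=4
step 14: T1 CAS ⇒ retry; ctr=5 reg=4
step 15: T2 LOAD ⇒ load; ctr=5 reg=5
step 16: T2 CAS ⇒ ok; ctr=6 reg=5
step 17: T1 LOAD ⇒ load; ctr=6 reg=6
step 18: T1 CAS ⇒ ok; ctr=7 reg=6

B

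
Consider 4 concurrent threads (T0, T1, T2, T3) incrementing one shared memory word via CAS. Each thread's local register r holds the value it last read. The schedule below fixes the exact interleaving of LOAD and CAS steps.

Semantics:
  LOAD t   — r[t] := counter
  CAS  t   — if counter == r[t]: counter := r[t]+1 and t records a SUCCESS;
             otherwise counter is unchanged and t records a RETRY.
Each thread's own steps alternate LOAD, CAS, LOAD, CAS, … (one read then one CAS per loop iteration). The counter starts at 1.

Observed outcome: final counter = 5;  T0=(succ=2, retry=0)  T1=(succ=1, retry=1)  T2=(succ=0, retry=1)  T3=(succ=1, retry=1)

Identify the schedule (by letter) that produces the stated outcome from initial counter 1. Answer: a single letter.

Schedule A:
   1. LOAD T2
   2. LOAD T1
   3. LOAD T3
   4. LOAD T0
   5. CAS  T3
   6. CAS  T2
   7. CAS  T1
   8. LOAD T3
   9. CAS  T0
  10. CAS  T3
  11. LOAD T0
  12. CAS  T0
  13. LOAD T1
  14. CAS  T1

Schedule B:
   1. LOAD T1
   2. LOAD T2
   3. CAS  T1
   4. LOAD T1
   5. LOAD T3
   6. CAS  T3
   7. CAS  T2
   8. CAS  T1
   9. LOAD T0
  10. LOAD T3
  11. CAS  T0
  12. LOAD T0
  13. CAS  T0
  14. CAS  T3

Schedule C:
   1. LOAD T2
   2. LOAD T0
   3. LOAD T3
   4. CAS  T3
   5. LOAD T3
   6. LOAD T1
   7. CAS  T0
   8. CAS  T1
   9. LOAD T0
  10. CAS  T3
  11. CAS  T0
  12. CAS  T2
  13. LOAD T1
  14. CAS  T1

Tracing schedule B:
   1) LOAD T1:  M=1  r_T1=1
   2) LOAD T2:  M=1  r_T2=1
   3) CAS  T1:  M=2  r_T1=1 ✓
   4) LOAD T1:  M=2  r_T1=2
   5) LOAD T3:  M=2  r_T3=2
   6) CAS  T3:  M=3  r_T3=2 ✓
   7) CAS  T2:  M=3  r_T2=1 ✗
   8) CAS  T1:  M=3  r_T1=2 ✗
   9) LOAD T0:  M=3  r_T0=3
  10) LOAD T3:  M=3  r_T3=3
  11) CAS  T0:  M=4  r_T0=3 ✓
  12) LOAD T0:  M=4  r_T0=4
  13) CAS  T0:  M=5  r_T0=4 ✓
  14) CAS  T3:  M=5  r_T3=3 ✗

B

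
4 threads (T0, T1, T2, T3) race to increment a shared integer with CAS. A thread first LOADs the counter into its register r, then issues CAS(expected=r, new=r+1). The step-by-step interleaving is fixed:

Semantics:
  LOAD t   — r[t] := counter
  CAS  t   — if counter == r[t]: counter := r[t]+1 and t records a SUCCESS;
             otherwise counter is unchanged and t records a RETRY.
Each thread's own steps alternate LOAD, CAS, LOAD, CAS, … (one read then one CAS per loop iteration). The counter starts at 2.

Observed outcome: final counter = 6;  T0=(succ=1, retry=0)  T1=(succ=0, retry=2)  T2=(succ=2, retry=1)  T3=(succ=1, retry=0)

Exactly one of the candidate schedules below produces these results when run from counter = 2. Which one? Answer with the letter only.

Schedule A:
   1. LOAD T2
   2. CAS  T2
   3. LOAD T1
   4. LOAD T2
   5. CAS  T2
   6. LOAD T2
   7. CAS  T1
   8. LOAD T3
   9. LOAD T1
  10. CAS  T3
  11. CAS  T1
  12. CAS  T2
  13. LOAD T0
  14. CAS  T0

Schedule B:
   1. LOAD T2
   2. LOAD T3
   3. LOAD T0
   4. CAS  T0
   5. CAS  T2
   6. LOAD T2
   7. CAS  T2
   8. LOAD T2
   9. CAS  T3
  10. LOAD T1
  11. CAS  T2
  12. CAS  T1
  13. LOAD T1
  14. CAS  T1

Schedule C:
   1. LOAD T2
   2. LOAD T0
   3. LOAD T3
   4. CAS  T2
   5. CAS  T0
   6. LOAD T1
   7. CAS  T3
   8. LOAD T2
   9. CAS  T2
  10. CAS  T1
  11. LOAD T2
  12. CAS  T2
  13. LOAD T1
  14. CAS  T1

Simulating candidate A:
   1) LOAD T2:  M=2  r_T2=2
   2) CAS  T2:  M=3  r_T2=2 ✓
   3) LOAD T1:  M=3  r_T1=3
   4) LOAD T2:  M=3  r_T2=3
   5) CAS  T2:  M=4  r_T2=3 ✓
   6) LOAD T2:  M=4  r_T2=4
   7) CAS  T1:  M=4  r_T1=3 ✗
   8) LOAD T3:  M=4  r_T3=4
   9) LOAD T1:  M=4  r_T1=4
  10) CAS  T3:  M=5  r_T3=4 ✓
  11) CAS  T1:  M=5  r_T1=4 ✗
  12) CAS  T2:  M=5  r_T2=4 ✗
  13) LOAD T0:  M=5  r_T0=5
  14) CAS  T0:  M=6  r_T0=5 ✓

A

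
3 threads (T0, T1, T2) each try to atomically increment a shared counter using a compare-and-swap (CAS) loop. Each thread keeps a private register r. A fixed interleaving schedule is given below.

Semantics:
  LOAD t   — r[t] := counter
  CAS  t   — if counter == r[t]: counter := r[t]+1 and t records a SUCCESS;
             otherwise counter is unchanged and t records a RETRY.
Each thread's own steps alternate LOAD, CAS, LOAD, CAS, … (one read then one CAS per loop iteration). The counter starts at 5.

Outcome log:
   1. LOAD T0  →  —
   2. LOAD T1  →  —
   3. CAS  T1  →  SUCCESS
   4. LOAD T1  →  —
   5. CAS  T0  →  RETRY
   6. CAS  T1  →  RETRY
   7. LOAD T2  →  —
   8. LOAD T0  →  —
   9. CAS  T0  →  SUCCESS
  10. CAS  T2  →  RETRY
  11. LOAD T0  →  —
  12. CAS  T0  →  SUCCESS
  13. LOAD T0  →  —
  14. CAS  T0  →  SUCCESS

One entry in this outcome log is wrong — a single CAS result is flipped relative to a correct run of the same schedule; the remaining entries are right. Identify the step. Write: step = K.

Correct run:
1. LOAD T0 → mem=5 r[T0]=5 [LOAD]
2. LOAD T1 → mem=5 r[T1]=5 [LOAD]
3. CAS T1 → mem=6 r[T1]=5 [OK]
4. LOAD T1 → mem=6 r[T1]=6 [LOAD]
5. CAS T0 → mem=6 r[T0]=5 [RETRY]
6. CAS T1 → mem=7 r[T1]=6 [OK]
7. LOAD T2 → mem=7 r[T2]=7 [LOAD]
8. LOAD T0 → mem=7 r[T0]=7 [LOAD]
9. CAS T0 → mem=8 r[T0]=7 [OK]
10. CAS T2 → mem=8 r[T2]=7 [RETRY]
11. LOAD T0 → mem=8 r[T0]=8 [LOAD]
12. CAS T0 → mem=9 r[T0]=8 [OK]
13. LOAD T0 → mem=9 r[T0]=9 [LOAD]
14. CAS T0 → mem=10 r[T0]=9 [OK]
Log disagrees first at step 6.

step = 6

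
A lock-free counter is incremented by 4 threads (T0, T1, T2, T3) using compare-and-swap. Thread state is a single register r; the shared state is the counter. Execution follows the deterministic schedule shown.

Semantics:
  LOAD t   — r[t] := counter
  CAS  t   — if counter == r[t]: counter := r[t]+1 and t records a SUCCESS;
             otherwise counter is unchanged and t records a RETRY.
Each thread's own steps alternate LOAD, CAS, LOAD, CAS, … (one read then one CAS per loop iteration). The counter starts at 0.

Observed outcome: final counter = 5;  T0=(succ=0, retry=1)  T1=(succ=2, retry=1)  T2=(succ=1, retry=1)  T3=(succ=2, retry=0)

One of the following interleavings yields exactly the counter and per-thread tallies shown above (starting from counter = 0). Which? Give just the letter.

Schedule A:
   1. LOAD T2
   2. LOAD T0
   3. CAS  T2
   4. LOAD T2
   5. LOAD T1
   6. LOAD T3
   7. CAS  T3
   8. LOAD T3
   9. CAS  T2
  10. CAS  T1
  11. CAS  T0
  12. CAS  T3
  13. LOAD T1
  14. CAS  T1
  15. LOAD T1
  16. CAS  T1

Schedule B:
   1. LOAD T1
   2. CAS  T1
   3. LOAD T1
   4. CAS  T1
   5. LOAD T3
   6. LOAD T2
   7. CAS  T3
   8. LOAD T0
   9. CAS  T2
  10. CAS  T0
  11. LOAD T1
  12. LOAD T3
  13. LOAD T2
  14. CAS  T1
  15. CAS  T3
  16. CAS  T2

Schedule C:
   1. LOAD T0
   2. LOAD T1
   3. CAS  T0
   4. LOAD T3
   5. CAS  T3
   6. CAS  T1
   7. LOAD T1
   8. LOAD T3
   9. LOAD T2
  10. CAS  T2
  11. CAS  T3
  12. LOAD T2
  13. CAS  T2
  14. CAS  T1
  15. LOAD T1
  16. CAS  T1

A

Simulating candidate A:
step 1: T2 LOAD ⇒ load; ctr=0 reg=0
step 2: T0 LOAD ⇒ load; ctr=0 reg=0
step 3: T2 CAS ⇒ ok; ctr=1 reg=0
step 4: T2 LOAD ⇒ load; ctr=1 reg=1
step 5: T1 LOAD ⇒ load; ctr=1 reg=1
step 6: T3 LOAD ⇒ load; ctr=1 reg=1
step 7: T3 CAS ⇒ ok; ctr=2 reg=1
step 8: T3 LOAD ⇒ load; ctr=2 reg=2
step 9: T2 CAS ⇒ retry; ctr=2 reg=1
step 10: T1 CAS ⇒ retry; ctr=2 reg=1
step 11: T0 CAS ⇒ retry; ctr=2 reg=0
step 12: T3 CAS ⇒ ok; ctr=3 reg=2
step 13: T1 LOAD ⇒ load; ctr=3 reg=3
step 14: T1 CAS ⇒ ok; ctr=4 reg=3
step 15: T1 LOAD ⇒ load; ctr=4 reg=4
step 16: T1 CAS ⇒ ok; ctr=5 reg=4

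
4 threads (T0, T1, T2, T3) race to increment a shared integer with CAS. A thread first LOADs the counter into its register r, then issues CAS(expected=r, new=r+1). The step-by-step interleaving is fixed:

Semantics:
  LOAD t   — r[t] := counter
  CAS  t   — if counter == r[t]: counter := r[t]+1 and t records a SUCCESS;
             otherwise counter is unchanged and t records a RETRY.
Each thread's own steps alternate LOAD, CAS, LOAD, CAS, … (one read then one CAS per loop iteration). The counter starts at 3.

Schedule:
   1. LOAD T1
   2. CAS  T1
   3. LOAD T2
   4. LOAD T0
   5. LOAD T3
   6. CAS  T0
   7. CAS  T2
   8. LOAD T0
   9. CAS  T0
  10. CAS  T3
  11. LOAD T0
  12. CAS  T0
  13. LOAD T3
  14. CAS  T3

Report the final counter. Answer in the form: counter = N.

T1 LOAD — after: cnt=3, r=3 — load
T1 CAS — after: cnt=4, r=3 — ok
T2 LOAD — after: cnt=4, r=4 — load
T0 LOAD — after: cnt=4, r=4 — load
T3 LOAD — after: cnt=4, r=4 — load
T0 CAS — after: cnt=5, r=4 — ok
T2 CAS — after: cnt=5, r=4 — retry
T0 LOAD — after: cnt=5, r=5 — load
T0 CAS — after: cnt=6, r=5 — ok
T3 CAS — after: cnt=6, r=4 — retry
T0 LOAD — after: cnt=6, r=6 — load
T0 CAS — after: cnt=7, r=6 — ok
T3 LOAD — after: cnt=7, r=7 — load
T3 CAS — after: cnt=8, r=7 — ok

counter = 8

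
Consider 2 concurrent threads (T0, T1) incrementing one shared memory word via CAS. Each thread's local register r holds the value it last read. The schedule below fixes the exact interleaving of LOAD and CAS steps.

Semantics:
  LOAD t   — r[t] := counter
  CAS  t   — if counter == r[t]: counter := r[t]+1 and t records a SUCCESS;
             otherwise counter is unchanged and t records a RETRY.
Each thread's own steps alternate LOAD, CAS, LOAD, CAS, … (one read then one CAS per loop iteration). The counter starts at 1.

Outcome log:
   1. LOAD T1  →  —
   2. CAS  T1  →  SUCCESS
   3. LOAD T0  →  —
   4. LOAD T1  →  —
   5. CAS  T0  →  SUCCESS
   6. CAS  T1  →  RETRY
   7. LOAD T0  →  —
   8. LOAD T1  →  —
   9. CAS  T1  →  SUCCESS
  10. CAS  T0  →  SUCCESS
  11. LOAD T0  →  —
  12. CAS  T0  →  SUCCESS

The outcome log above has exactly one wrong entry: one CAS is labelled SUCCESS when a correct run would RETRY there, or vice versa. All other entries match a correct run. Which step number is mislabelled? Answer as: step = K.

step = 10

Correct run:
1. LOAD T1 → mem=1 r[T1]=1 [LOAD]
2. CAS T1 → mem=2 r[T1]=1 [OK]
3. LOAD T0 → mem=2 r[T0]=2 [LOAD]
4. LOAD T1 → mem=2 r[T1]=2 [LOAD]
5. CAS T0 → mem=3 r[T0]=2 [OK]
6. CAS T1 → mem=3 r[T1]=2 [RETRY]
7. LOAD T0 → mem=3 r[T0]=3 [LOAD]
8. LOAD T1 → mem=3 r[T1]=3 [LOAD]
9. CAS T1 → mem=4 r[T1]=3 [OK]
10. CAS T0 → mem=4 r[T0]=3 [RETRY]
11. LOAD T0 → mem=4 r[T0]=4 [LOAD]
12. CAS T0 → mem=5 r[T0]=4 [OK]
Mismatch at 10.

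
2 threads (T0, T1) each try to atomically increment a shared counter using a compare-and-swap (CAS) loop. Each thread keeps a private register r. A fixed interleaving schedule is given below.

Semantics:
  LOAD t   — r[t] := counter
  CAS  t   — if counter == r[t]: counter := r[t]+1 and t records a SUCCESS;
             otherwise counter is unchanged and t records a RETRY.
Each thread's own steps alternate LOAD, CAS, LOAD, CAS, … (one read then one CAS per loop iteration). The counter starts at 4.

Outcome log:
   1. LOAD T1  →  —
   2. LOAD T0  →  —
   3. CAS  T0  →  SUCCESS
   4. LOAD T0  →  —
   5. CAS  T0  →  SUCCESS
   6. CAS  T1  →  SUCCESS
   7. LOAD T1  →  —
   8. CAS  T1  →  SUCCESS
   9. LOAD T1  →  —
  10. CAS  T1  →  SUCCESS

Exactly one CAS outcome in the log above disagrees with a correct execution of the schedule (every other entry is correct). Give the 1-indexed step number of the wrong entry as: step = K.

Correct run:
#1 T1 reads 4
#2 T0 reads 4
#3 T0 CAS(4→5) writes; counter now 5
#4 T0 reads 5
#5 T0 CAS(5→6) writes; counter now 6
#6 T1 CAS(4→5) fails; counter now 6
#7 T1 reads 6
#8 T1 CAS(6→7) writes; counter now 7
#9 T1 reads 7
#10 T1 CAS(7→8) writes; counter now 8
Log disagrees first at step 6.

step = 6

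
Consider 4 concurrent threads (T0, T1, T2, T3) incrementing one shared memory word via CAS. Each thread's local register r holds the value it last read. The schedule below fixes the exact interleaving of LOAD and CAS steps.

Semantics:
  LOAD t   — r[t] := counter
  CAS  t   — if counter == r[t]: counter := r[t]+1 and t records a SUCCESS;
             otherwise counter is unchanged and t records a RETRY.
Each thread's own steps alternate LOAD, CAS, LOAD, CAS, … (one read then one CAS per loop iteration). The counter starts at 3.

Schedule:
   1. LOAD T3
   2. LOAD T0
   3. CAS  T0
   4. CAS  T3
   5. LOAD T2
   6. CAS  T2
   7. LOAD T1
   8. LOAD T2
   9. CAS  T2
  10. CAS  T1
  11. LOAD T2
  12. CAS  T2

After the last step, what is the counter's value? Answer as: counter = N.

[1] T3.load  rd  (counter 3, T3.r 3)
[2] T0.load  rd  (counter 3, T0.r 3)
[3] T0.cas  hit  (counter 4, T0.r 3)
[4] T3.cas  miss  (counter 4, T3.r 3)
[5] T2.load  rd  (counter 4, T2.r 4)
[6] T2.cas  hit  (counter 5, T2.r 4)
[7] T1.load  rd  (counter 5, T1.r 5)
[8] T2.load  rd  (counter 5, T2.r 5)
[9] T2.cas  hit  (counter 6, T2.r 5)
[10] T1.cas  miss  (counter 6, T1.r 5)
[11] T2.load  rd  (counter 6, T2.r 6)
[12] T2.cas  hit  (counter 7, T2.r 6)

counter = 7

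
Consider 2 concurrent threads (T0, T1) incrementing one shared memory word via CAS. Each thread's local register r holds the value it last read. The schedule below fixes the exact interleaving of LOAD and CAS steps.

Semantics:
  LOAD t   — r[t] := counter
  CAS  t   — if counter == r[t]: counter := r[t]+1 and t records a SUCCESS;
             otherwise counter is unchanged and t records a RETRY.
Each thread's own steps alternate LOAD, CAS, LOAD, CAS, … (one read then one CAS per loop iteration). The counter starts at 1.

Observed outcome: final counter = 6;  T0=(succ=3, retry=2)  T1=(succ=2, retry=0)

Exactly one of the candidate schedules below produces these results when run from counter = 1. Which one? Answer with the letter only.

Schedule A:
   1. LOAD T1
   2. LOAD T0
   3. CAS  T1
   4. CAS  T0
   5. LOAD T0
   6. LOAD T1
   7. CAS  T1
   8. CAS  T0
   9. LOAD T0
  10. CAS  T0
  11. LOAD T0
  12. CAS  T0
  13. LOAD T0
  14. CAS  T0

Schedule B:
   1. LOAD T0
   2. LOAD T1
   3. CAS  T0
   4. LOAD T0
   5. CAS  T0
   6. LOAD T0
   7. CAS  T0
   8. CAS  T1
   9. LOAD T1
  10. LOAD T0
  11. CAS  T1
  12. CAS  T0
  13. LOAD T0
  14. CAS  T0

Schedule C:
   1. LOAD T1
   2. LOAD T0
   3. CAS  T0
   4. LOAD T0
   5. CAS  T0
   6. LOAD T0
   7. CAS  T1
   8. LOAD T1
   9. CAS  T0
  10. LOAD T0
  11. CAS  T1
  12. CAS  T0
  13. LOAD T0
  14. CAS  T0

Tracing schedule A:
#1 T1 reads 1
#2 T0 reads 1
#3 T1 CAS(1→2) writes; counter now 2
#4 T0 CAS(1→2) fails; counter now 2
#5 T0 reads 2
#6 T1 reads 2
#7 T1 CAS(2→3) writes; counter now 3
#8 T0 CAS(2→3) fails; counter now 3
#9 T0 reads 3
#10 T0 CAS(3→4) writes; counter now 4
#11 T0 reads 4
#12 T0 CAS(4→5) writes; counter now 5
#13 T0 reads 5
#14 T0 CAS(5→6) writes; counter now 6

A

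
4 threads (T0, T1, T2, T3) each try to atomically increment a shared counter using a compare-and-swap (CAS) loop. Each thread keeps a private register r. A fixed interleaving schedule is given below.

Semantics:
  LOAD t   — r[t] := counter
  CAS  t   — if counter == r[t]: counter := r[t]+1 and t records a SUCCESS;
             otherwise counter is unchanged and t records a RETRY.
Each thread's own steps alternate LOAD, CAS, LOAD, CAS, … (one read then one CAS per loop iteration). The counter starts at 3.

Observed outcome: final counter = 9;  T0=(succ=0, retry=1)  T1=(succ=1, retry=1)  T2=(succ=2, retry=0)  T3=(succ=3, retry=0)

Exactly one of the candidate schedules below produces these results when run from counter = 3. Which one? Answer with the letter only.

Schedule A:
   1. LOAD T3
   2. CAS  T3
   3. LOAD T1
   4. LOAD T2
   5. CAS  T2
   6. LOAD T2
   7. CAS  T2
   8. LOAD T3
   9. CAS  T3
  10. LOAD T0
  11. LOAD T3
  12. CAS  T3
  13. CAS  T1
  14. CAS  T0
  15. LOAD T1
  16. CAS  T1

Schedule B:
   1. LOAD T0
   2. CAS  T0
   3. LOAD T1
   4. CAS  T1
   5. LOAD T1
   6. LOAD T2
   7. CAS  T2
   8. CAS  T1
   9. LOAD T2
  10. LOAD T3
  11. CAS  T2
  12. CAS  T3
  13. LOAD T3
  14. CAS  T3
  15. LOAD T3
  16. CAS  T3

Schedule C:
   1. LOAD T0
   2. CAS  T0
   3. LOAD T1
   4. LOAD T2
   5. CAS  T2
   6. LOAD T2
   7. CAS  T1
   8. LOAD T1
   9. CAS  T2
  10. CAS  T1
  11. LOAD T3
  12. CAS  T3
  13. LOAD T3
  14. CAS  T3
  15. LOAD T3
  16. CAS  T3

A

Run A:
   1) LOAD T3:  M=3  r_T3=3
   2) CAS  T3:  M=4  r_T3=3 ✓
   3) LOAD T1:  M=4  r_T1=4
   4) LOAD T2:  M=4  r_T2=4
   5) CAS  T2:  M=5  r_T2=4 ✓
   6) LOAD T2:  M=5  r_T2=5
   7) CAS  T2:  M=6  r_T2=5 ✓
   8) LOAD T3:  M=6  r_T3=6
   9) CAS  T3:  M=7  r_T3=6 ✓
  10) LOAD T0:  M=7  r_T0=7
  11) LOAD T3:  M=7  r_T3=7
  12) CAS  T3:  M=8  r_T3=7 ✓
  13) CAS  T1:  M=8  r_T1=4 ✗
  14) CAS  T0:  M=8  r_T0=7 ✗
  15) LOAD T1:  M=8  r_T1=8
  16) CAS  T1:  M=9  r_T1=8 ✓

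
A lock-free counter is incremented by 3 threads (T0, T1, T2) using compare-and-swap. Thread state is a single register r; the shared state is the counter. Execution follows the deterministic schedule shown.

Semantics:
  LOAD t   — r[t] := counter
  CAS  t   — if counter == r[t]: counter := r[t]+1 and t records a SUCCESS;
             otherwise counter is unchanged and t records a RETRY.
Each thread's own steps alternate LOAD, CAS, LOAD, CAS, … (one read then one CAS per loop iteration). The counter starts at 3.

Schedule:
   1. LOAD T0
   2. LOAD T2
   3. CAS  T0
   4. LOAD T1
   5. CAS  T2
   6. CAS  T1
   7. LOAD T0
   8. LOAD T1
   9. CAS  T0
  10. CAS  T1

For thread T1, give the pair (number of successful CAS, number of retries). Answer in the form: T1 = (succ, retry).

T1 = (1, 1)

T0 LOAD — after: cnt=3, r=3 — load
T2 LOAD — after: cnt=3, r=3 — load
T0 CAS — after: cnt=4, r=3 — ok
T1 LOAD — after: cnt=4, r=4 — load
T2 CAS — after: cnt=4, r=3 — retry
T1 CAS — after: cnt=5, r=4 — ok
T0 LOAD — after: cnt=5, r=5 — load
T1 LOAD — after: cnt=5, r=5 — load
T0 CAS — after: cnt=6, r=5 — ok
T1 CAS — after: cnt=6, r=5 — retry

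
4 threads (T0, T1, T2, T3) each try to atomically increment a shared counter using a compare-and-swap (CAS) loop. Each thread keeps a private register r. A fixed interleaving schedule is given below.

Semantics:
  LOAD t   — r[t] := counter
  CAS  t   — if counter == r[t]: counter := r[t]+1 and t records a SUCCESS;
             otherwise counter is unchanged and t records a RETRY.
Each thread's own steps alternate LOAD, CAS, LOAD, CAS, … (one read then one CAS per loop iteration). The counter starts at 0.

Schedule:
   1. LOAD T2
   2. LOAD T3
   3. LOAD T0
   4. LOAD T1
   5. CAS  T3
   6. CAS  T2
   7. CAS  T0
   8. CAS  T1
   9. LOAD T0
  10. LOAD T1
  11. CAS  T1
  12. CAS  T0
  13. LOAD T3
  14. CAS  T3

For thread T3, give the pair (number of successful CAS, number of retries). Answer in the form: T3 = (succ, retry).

#1 T2 reads 0
#2 T3 reads 0
#3 T0 reads 0
#4 T1 reads 0
#5 T3 CAS(0→1) writes; counter now 1
#6 T2 CAS(0→1) fails; counter now 1
#7 T0 CAS(0→1) fails; counter now 1
#8 T1 CAS(0→1) fails; counter now 1
#9 T0 reads 1
#10 T1 reads 1
#11 T1 CAS(1→2) writes; counter now 2
#12 T0 CAS(1→2) fails; counter now 2
#13 T3 reads 2
#14 T3 CAS(2→3) writes; counter now 3

T3 = (2, 0)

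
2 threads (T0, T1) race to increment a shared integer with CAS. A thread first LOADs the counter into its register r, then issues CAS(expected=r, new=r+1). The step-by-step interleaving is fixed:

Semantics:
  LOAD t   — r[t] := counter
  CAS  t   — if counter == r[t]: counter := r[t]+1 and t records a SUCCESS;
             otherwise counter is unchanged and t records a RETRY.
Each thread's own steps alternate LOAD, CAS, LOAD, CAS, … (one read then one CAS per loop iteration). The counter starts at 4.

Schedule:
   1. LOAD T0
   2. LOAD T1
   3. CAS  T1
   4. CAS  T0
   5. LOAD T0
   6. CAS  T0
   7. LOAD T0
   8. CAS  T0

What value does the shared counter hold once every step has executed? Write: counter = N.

[1] T0.load  rd  (counter 4, T0.r 4)
[2] T1.load  rd  (counter 4, T1.r 4)
[3] T1.cas  hit  (counter 5, T1.r 4)
[4] T0.cas  miss  (counter 5, T0.r 4)
[5] T0.load  rd  (counter 5, T0.r 5)
[6] T0.cas  hit  (counter 6, T0.r 5)
[7] T0.load  rd  (counter 6, T0.r 6)
[8] T0.cas  hit  (counter 7, T0.r 6)

counter = 7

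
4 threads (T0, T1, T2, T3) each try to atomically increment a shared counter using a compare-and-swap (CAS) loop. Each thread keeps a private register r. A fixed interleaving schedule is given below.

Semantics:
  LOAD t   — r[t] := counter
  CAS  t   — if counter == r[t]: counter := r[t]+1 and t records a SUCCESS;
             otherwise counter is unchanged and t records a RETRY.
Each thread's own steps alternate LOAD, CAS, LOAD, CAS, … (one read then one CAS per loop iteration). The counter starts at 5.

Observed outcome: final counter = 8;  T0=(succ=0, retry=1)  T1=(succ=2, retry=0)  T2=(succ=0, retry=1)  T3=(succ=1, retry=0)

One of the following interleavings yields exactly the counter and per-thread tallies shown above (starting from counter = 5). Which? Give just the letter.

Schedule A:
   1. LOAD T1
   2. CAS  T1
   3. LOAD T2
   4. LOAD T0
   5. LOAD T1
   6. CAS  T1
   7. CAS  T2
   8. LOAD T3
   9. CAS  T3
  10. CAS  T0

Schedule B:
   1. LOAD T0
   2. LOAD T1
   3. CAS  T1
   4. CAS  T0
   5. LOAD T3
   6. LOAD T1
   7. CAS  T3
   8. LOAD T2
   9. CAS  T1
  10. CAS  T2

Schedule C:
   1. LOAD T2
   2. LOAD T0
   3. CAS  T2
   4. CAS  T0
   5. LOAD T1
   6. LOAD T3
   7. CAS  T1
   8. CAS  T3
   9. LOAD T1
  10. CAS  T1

Run A:
T1 LOAD — after: cnt=5, r=5 — load
T1 CAS — after: cnt=6, r=5 — ok
T2 LOAD — after: cnt=6, r=6 — load
T0 LOAD — after: cnt=6, r=6 — load
T1 LOAD — after: cnt=6, r=6 — load
T1 CAS — after: cnt=7, r=6 — ok
T2 CAS — after: cnt=7, r=6 — retry
T3 LOAD — after: cnt=7, r=7 — load
T3 CAS — after: cnt=8, r=7 — ok
T0 CAS — after: cnt=8, r=6 — retry

A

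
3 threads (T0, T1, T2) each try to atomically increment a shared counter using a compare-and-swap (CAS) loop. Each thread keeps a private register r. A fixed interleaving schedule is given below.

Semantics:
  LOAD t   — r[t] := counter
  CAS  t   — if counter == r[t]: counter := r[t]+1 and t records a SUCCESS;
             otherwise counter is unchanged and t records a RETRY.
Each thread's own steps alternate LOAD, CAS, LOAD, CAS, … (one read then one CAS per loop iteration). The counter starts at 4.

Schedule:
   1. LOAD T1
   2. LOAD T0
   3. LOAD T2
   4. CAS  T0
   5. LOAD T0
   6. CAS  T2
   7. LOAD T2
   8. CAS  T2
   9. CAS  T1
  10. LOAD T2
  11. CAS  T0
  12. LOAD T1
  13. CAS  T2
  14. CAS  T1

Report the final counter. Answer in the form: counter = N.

T1 LOAD — after: cnt=4, r=4 — load
T0 LOAD — after: cnt=4, r=4 — load
T2 LOAD — after: cnt=4, r=4 — load
T0 CAS — after: cnt=5, r=4 — ok
T0 LOAD — after: cnt=5, r=5 — load
T2 CAS — after: cnt=5, r=4 — retry
T2 LOAD — after: cnt=5, r=5 — load
T2 CAS — after: cnt=6, r=5 — ok
T1 CAS — after: cnt=6, r=4 — retry
T2 LOAD — after: cnt=6, r=6 — load
T0 CAS — after: cnt=6, r=5 — retry
T1 LOAD — after: cnt=6, r=6 — load
T2 CAS — after: cnt=7, r=6 — ok
T1 CAS — after: cnt=7, r=6 — retry

counter = 7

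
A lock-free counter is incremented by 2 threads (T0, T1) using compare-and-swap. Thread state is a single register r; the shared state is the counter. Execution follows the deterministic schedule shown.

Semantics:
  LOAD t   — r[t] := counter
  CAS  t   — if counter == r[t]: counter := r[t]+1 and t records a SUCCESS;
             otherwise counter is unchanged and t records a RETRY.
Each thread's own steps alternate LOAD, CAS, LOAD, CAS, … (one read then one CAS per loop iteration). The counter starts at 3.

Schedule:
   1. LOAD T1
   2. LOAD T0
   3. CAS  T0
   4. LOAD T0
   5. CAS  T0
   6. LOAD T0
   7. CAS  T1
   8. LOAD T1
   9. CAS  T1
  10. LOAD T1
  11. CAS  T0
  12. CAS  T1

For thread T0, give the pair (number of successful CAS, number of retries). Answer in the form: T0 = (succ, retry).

1. LOAD T1 → mem=3 r[T1]=3 [LOAD]
2. LOAD T0 → mem=3 r[T0]=3 [LOAD]
3. CAS T0 → mem=4 r[T0]=3 [OK]
4. LOAD T0 → mem=4 r[T0]=4 [LOAD]
5. CAS T0 → mem=5 r[T0]=4 [OK]
6. LOAD T0 → mem=5 r[T0]=5 [LOAD]
7. CAS T1 → mem=5 r[T1]=3 [RETRY]
8. LOAD T1 → mem=5 r[T1]=5 [LOAD]
9. CAS T1 → mem=6 r[T1]=5 [OK]
10. LOAD T1 → mem=6 r[T1]=6 [LOAD]
11. CAS T0 → mem=6 r[T0]=5 [RETRY]
12. CAS T1 → mem=7 r[T1]=6 [OK]

T0 = (2, 1)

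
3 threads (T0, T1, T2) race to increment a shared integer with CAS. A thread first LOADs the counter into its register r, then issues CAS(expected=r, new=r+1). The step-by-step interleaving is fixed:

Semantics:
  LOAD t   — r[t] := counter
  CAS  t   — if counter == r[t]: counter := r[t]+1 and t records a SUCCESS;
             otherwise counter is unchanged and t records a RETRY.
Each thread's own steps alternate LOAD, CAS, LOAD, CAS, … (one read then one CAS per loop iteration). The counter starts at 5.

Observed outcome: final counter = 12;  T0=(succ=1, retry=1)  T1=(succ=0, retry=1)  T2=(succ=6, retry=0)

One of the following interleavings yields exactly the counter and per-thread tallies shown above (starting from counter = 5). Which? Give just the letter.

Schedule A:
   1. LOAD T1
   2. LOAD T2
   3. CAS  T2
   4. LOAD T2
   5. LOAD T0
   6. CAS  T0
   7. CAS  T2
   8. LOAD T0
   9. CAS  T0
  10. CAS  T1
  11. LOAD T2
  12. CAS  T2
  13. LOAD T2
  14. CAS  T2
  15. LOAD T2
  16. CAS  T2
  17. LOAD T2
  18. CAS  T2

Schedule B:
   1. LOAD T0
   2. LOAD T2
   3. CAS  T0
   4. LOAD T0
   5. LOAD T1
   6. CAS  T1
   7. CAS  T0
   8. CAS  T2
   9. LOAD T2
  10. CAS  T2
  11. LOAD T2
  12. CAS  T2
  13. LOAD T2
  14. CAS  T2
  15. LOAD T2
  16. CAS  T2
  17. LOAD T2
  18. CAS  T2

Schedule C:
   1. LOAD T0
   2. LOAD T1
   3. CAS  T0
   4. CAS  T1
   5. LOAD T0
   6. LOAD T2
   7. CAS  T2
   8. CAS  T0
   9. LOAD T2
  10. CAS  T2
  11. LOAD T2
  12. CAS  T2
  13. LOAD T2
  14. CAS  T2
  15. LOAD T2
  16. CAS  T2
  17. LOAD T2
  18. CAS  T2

Run C:
1. LOAD T0 → mem=5 r[T0]=5 [LOAD]
2. LOAD T1 → mem=5 r[T1]=5 [LOAD]
3. CAS T0 → mem=6 r[T0]=5 [OK]
4. CAS T1 → mem=6 r[T1]=5 [RETRY]
5. LOAD T0 → mem=6 r[T0]=6 [LOAD]
6. LOAD T2 → mem=6 r[T2]=6 [LOAD]
7. CAS T2 → mem=7 r[T2]=6 [OK]
8. CAS T0 → mem=7 r[T0]=6 [RETRY]
9. LOAD T2 → mem=7 r[T2]=7 [LOAD]
10. CAS T2 → mem=8 r[T2]=7 [OK]
11. LOAD T2 → mem=8 r[T2]=8 [LOAD]
12. CAS T2 → mem=9 r[T2]=8 [OK]
13. LOAD T2 → mem=9 r[T2]=9 [LOAD]
14. CAS T2 → mem=10 r[T2]=9 [OK]
15. LOAD T2 → mem=10 r[T2]=10 [LOAD]
16. CAS T2 → mem=11 r[T2]=10 [OK]
17. LOAD T2 → mem=11 r[T2]=11 [LOAD]
18. CAS T2 → mem=12 r[T2]=11 [OK]

C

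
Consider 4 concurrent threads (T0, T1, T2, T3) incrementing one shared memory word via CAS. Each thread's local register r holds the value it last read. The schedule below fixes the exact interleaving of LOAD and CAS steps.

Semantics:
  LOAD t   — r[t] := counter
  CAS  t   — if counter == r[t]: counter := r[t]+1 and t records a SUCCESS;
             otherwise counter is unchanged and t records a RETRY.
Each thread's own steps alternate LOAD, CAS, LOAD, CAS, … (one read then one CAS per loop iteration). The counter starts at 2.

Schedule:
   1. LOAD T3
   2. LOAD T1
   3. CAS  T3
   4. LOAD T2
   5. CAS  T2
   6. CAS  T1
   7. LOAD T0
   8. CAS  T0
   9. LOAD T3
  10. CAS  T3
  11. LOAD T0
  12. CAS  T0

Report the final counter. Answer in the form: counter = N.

   1) LOAD T3:  M=2  r_T3=2
   2) LOAD T1:  M=2  r_T1=2
   3) CAS  T3:  M=3  r_T3=2 ✓
   4) LOAD T2:  M=3  r_T2=3
   5) CAS  T2:  M=4  r_T2=3 ✓
   6) CAS  T1:  M=4  r_T1=2 ✗
   7) LOAD T0:  M=4  r_T0=4
   8) CAS  T0:  M=5  r_T0=4 ✓
   9) LOAD T3:  M=5  r_T3=5
  10) CAS  T3:  M=6  r_T3=5 ✓
  11) LOAD T0:  M=6  r_T0=6
  12) CAS  T0:  M=7  r_T0=6 ✓

counter = 7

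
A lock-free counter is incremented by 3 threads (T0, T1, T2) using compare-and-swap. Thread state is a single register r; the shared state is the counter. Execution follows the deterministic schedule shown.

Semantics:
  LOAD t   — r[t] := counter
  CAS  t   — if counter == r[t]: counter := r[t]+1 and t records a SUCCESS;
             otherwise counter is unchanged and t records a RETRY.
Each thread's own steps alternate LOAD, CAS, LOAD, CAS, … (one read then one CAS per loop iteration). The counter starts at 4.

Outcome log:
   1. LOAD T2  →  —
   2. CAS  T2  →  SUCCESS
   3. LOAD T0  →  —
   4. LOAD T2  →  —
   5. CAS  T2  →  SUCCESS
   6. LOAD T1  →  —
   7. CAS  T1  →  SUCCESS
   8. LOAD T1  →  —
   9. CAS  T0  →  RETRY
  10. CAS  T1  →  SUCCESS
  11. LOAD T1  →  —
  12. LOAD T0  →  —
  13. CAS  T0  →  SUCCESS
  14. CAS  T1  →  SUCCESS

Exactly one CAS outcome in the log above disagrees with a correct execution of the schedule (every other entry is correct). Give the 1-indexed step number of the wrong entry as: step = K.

Correct run:
   1) LOAD T2:  M=4  r_T2=4
   2) CAS  T2:  M=5  r_T2=4 ✓
   3) LOAD T0:  M=5  r_T0=5
   4) LOAD T2:  M=5  r_T2=5
   5) CAS  T2:  M=6  r_T2=5 ✓
   6) LOAD T1:  M=6  r_T1=6
   7) CAS  T1:  M=7  r_T1=6 ✓
   8) LOAD T1:  M=7  r_T1=7
   9) CAS  T0:  M=7  r_T0=5 ✗
  10) CAS  T1:  M=8  r_T1=7 ✓
  11) LOAD T1:  M=8  r_T1=8
  12) LOAD T0:  M=8  r_T0=8
  13) CAS  T0:  M=9  r_T0=8 ✓
  14) CAS  T1:  M=9  r_T1=8 ✗
Log disagrees first at step 14.

step = 14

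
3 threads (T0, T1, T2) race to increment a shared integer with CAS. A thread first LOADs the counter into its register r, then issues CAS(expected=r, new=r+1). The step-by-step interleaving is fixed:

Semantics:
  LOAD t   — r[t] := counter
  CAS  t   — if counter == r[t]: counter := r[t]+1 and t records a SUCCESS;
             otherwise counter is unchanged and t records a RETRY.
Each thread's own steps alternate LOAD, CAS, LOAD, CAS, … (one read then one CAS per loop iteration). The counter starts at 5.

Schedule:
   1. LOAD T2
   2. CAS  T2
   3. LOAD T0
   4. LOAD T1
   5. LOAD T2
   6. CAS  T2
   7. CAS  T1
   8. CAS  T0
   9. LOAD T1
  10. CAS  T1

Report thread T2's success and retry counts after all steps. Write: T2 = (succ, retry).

T2 = (2, 0)

[1] T2.load  rd  (counter 5, T2.r 5)
[2] T2.cas  hit  (counter 6, T2.r 5)
[3] T0.load  rd  (counter 6, T0.r 6)
[4] T1.load  rd  (counter 6, T1.r 6)
[5] T2.load  rd  (counter 6, T2.r 6)
[6] T2.cas  hit  (counter 7, T2.r 6)
[7] T1.cas  miss  (counter 7, T1.r 6)
[8] T0.cas  miss  (counter 7, T0.r 6)
[9] T1.load  rd  (counter 7, T1.r 7)
[10] T1.cas  hit  (counter 8, T1.r 7)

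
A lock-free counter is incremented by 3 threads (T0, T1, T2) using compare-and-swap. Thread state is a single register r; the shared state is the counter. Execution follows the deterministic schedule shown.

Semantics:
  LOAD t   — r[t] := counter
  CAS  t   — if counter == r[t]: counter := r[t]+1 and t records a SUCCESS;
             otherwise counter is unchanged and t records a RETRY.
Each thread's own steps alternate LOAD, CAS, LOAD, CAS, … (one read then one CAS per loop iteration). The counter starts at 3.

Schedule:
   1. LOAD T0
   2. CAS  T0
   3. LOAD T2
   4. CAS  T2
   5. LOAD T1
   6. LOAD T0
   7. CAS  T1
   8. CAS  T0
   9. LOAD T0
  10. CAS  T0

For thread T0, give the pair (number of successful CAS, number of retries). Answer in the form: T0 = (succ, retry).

T0 = (2, 1)

T0 LOAD — after: cnt=3, r=3 — load
T0 CAS — after: cnt=4, r=3 — ok
T2 LOAD — after: cnt=4, r=4 — load
T2 CAS — after: cnt=5, r=4 — ok
T1 LOAD — after: cnt=5, r=5 — load
T0 LOAD — after: cnt=5, r=5 — load
T1 CAS — after: cnt=6, r=5 — ok
T0 CAS — after: cnt=6, r=5 — retry
T0 LOAD — after: cnt=6, r=6 — load
T0 CAS — after: cnt=7, r=6 — ok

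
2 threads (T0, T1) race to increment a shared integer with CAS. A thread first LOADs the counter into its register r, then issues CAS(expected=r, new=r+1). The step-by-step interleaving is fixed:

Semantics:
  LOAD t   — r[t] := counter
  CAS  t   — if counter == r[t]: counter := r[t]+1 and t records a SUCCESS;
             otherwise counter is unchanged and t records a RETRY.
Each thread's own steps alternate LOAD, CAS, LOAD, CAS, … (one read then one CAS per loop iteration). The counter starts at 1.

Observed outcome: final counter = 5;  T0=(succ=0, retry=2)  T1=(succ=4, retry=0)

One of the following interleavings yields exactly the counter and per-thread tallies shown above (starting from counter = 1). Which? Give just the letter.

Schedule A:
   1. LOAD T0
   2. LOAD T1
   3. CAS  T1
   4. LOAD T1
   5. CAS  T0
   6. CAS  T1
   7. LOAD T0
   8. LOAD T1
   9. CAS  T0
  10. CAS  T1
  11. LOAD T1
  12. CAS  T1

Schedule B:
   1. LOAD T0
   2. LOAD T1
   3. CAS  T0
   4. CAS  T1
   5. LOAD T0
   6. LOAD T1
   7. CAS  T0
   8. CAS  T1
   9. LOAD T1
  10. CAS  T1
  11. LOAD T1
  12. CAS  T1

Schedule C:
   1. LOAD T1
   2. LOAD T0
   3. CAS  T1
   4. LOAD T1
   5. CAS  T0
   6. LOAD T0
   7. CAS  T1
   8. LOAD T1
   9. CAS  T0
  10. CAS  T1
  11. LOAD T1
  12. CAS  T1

C

Tracing schedule C:
   1) LOAD T1:  M=1  r_T1=1
   2) LOAD T0:  M=1  r_T0=1
   3) CAS  T1:  M=2  r_T1=1 ✓
   4) LOAD T1:  M=2  r_T1=2
   5) CAS  T0:  M=2  r_T0=1 ✗
   6) LOAD T0:  M=2  r_T0=2
   7) CAS  T1:  M=3  r_T1=2 ✓
   8) LOAD T1:  M=3  r_T1=3
   9) CAS  T0:  M=3  r_T0=2 ✗
  10) CAS  T1:  M=4  r_T1=3 ✓
  11) LOAD T1:  M=4  r_T1=4
  12) CAS  T1:  M=5  r_T1=4 ✓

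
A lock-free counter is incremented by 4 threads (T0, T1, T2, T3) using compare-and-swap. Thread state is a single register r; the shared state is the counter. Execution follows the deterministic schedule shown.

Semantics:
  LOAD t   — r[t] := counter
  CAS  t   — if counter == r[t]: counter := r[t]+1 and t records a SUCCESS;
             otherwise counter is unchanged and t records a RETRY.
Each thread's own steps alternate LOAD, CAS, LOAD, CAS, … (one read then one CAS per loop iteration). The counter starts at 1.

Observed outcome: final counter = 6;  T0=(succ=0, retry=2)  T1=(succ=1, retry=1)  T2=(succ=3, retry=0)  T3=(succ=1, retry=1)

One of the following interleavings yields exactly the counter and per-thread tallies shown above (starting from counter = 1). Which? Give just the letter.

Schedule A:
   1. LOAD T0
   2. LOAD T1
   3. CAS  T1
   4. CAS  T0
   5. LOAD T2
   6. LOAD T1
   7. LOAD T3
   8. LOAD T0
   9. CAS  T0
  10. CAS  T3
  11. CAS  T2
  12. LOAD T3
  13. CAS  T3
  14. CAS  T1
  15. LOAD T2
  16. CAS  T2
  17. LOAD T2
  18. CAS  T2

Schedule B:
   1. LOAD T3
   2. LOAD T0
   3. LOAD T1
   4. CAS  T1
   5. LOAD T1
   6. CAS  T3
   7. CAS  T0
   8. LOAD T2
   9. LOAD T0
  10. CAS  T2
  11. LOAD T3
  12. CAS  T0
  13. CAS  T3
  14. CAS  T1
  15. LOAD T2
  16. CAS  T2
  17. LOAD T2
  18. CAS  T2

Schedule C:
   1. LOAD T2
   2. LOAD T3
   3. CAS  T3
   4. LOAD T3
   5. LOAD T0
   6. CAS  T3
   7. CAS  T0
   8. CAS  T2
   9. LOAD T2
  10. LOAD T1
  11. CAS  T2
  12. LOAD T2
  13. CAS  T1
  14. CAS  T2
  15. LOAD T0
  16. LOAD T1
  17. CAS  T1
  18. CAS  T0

Run B:
[1] T3.load  rd  (counter 1, T3.r 1)
[2] T0.load  rd  (counter 1, T0.r 1)
[3] T1.load  rd  (counter 1, T1.r 1)
[4] T1.cas  hit  (counter 2, T1.r 1)
[5] T1.load  rd  (counter 2, T1.r 2)
[6] T3.cas  miss  (counter 2, T3.r 1)
[7] T0.cas  miss  (counter 2, T0.r 1)
[8] T2.load  rd  (counter 2, T2.r 2)
[9] T0.load  rd  (counter 2, T0.r 2)
[10] T2.cas  hit  (counter 3, T2.r 2)
[11] T3.load  rd  (counter 3, T3.r 3)
[12] T0.cas  miss  (counter 3, T0.r 2)
[13] T3.cas  hit  (counter 4, T3.r 3)
[14] T1.cas  miss  (counter 4, T1.r 2)
[15] T2.load  rd  (counter 4, T2.r 4)
[16] T2.cas  hit  (counter 5, T2.r 4)
[17] T2.load  rd  (counter 5, T2.r 5)
[18] T2.cas  hit  (counter 6, T2.r 5)

B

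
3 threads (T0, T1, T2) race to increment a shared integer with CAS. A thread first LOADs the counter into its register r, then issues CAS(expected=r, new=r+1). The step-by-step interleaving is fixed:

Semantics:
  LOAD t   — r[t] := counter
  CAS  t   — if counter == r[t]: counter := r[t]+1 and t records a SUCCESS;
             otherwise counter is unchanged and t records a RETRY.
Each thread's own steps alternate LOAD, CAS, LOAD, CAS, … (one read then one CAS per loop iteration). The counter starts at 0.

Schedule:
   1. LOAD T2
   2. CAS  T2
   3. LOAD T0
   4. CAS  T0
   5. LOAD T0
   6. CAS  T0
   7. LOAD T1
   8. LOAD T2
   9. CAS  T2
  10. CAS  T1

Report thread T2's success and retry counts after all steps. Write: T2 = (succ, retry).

1. LOAD T2 → mem=0 r[T2]=0 [LOAD]
2. CAS T2 → mem=1 r[T2]=0 [OK]
3. LOAD T0 → mem=1 r[T0]=1 [LOAD]
4. CAS T0 → mem=2 r[T0]=1 [OK]
5. LOAD T0 → mem=2 r[T0]=2 [LOAD]
6. CAS T0 → mem=3 r[T0]=2 [OK]
7. LOAD T1 → mem=3 r[T1]=3 [LOAD]
8. LOAD T2 → mem=3 r[T2]=3 [LOAD]
9. CAS T2 → mem=4 r[T2]=3 [OK]
10. CAS T1 → mem=4 r[T1]=3 [RETRY]

T2 = (2, 0)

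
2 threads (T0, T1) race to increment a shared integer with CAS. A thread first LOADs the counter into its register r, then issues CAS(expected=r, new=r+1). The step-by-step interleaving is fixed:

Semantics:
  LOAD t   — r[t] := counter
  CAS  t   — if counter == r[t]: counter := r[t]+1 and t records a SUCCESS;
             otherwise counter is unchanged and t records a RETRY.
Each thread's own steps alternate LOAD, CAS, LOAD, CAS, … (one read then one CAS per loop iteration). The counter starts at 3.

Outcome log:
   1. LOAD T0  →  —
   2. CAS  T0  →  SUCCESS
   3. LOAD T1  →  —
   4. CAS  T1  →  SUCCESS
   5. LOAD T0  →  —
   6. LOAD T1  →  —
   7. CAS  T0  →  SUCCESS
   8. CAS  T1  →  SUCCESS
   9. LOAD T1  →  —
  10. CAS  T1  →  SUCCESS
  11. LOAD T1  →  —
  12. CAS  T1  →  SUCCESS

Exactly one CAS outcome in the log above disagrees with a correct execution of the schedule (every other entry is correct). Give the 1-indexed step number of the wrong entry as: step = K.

Reference trace:
step 1: T0 LOAD ⇒ load; ctr=3 reg=3
step 2: T0 CAS ⇒ ok; ctr=4 reg=3
step 3: T1 LOAD ⇒ load; ctr=4 reg=4
step 4: T1 CAS ⇒ ok; ctr=5 reg=4
step 5: T0 LOAD ⇒ load; ctr=5 reg=5
step 6: T1 LOAD ⇒ load; ctr=5 reg=5
step 7: T0 CAS ⇒ ok; ctr=6 reg=5
step 8: T1 CAS ⇒ retry; ctr=6 reg=5
step 9: T1 LOAD ⇒ load; ctr=6 reg=6
step 10: T1 CAS ⇒ ok; ctr=7 reg=6
step 11: T1 LOAD ⇒ load; ctr=7 reg=7
step 12: T1 CAS ⇒ ok; ctr=8 reg=7
Mismatch at 8.

step = 8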